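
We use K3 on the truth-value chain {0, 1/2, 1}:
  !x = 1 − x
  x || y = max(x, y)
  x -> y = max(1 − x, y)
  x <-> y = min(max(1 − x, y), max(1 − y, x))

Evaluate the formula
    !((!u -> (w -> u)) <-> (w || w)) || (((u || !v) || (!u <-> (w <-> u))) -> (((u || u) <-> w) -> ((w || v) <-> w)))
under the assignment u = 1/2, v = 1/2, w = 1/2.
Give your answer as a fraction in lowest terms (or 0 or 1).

1/2

!u = !1/2 = 1/2
w -> u = 1/2 -> 1/2 = 1/2
!u -> (w -> u) = 1/2 -> 1/2 = 1/2
w || w = 1/2 || 1/2 = 1/2
(!u -> (w -> u)) <-> (w || w) = 1/2 <-> 1/2 = 1/2
!((!u -> (w -> u)) <-> (w || w)) = !1/2 = 1/2
!v = !1/2 = 1/2
u || !v = 1/2 || 1/2 = 1/2
!u = !1/2 = 1/2
w <-> u = 1/2 <-> 1/2 = 1/2
!u <-> (w <-> u) = 1/2 <-> 1/2 = 1/2
(u || !v) || (!u <-> (w <-> u)) = 1/2 || 1/2 = 1/2
u || u = 1/2 || 1/2 = 1/2
(u || u) <-> w = 1/2 <-> 1/2 = 1/2
w || v = 1/2 || 1/2 = 1/2
(w || v) <-> w = 1/2 <-> 1/2 = 1/2
((u || u) <-> w) -> ((w || v) <-> w) = 1/2 -> 1/2 = 1/2
((u || !v) || (!u <-> (w <-> u))) -> (((u || u) <-> w) -> ((w || v) <-> w)) = 1/2 -> 1/2 = 1/2
!((!u -> (w -> u)) <-> (w || w)) || (((u || !v) || (!u <-> (w <-> u))) -> (((u || u) <-> w) -> ((w || v) <-> w))) = 1/2 || 1/2 = 1/2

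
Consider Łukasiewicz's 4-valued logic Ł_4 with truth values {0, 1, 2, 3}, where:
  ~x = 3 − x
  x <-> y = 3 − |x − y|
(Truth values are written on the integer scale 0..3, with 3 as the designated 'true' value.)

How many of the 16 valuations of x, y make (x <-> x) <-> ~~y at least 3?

4

x = 0, y = 0 ↦ 0  <
x = 0, y = 1 ↦ 1  <
x = 0, y = 2 ↦ 2  <
x = 0, y = 3 ↦ 3  ≥
x = 1, y = 0 ↦ 0  <
x = 1, y = 1 ↦ 1  <
x = 1, y = 2 ↦ 2  <
x = 1, y = 3 ↦ 3  ≥
x = 2, y = 0 ↦ 0  <
x = 2, y = 1 ↦ 1  <
x = 2, y = 2 ↦ 2  <
x = 2, y = 3 ↦ 3  ≥
x = 3, y = 0 ↦ 0  <
x = 3, y = 1 ↦ 1  <
x = 3, y = 2 ↦ 2  <
x = 3, y = 3 ↦ 3  ≥
So 4 of the 16 assignments meet the threshold.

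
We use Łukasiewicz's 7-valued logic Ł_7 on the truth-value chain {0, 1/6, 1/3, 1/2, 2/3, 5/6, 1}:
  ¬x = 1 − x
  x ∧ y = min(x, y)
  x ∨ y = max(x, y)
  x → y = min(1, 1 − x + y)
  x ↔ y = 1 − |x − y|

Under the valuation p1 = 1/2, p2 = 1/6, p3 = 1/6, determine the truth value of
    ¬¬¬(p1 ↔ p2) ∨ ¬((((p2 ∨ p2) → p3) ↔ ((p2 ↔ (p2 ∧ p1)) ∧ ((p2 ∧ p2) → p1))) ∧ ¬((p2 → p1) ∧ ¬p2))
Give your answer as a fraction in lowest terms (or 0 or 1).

p1 ↔ p2 = 1/2 ↔ 1/6 = 2/3
¬(p1 ↔ p2) = ¬2/3 = 1/3
¬¬(p1 ↔ p2) = ¬1/3 = 2/3
¬¬¬(p1 ↔ p2) = ¬2/3 = 1/3
p2 ∨ p2 = 1/6 ∨ 1/6 = 1/6
(p2 ∨ p2) → p3 = 1/6 → 1/6 = 1
p2 ∧ p1 = 1/6 ∧ 1/2 = 1/6
p2 ↔ (p2 ∧ p1) = 1/6 ↔ 1/6 = 1
p2 ∧ p2 = 1/6 ∧ 1/6 = 1/6
(p2 ∧ p2) → p1 = 1/6 → 1/2 = 1
(p2 ↔ (p2 ∧ p1)) ∧ ((p2 ∧ p2) → p1) = 1 ∧ 1 = 1
((p2 ∨ p2) → p3) ↔ ((p2 ↔ (p2 ∧ p1)) ∧ ((p2 ∧ p2) → p1)) = 1 ↔ 1 = 1
p2 → p1 = 1/6 → 1/2 = 1
¬p2 = ¬1/6 = 5/6
(p2 → p1) ∧ ¬p2 = 1 ∧ 5/6 = 5/6
¬((p2 → p1) ∧ ¬p2) = ¬5/6 = 1/6
(((p2 ∨ p2) → p3) ↔ ((p2 ↔ (p2 ∧ p1)) ∧ ((p2 ∧ p2) → p1))) ∧ ¬((p2 → p1) ∧ ¬p2) = 1 ∧ 1/6 = 1/6
¬((((p2 ∨ p2) → p3) ↔ ((p2 ↔ (p2 ∧ p1)) ∧ ((p2 ∧ p2) → p1))) ∧ ¬((p2 → p1) ∧ ¬p2)) = ¬1/6 = 5/6
¬¬¬(p1 ↔ p2) ∨ ¬((((p2 ∨ p2) → p3) ↔ ((p2 ↔ (p2 ∧ p1)) ∧ ((p2 ∧ p2) → p1))) ∧ ¬((p2 → p1) ∧ ¬p2)) = 1/3 ∨ 5/6 = 5/6

5/6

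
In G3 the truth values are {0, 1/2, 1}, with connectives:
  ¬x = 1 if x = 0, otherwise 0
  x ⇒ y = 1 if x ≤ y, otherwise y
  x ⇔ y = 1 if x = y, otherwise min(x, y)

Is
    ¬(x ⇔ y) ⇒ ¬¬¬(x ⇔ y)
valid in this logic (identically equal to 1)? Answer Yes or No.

Yes

x = 0, y = 0 ↦ 1
x = 0, y = 1/2 ↦ 1
x = 0, y = 1 ↦ 1
x = 1/2, y = 0 ↦ 1
x = 1/2, y = 1/2 ↦ 1
x = 1/2, y = 1 ↦ 1
x = 1, y = 0 ↦ 1
x = 1, y = 1/2 ↦ 1
x = 1, y = 1 ↦ 1
Every assignment gives a value ≥ 1.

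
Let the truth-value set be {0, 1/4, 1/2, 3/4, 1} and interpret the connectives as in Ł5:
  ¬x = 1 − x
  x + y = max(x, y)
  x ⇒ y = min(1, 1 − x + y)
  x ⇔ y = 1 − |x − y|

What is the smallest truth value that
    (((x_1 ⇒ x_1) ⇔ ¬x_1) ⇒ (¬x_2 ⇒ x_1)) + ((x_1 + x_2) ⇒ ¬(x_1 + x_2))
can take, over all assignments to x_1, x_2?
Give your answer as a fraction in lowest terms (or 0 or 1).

3/4

Take x_1 = 0, x_2 = 3/4:
x_1 ⇒ x_1 = 0 ⇒ 0 = 1
¬x_1 = ¬0 = 1
(x_1 ⇒ x_1) ⇔ ¬x_1 = 1 ⇔ 1 = 1
¬x_2 = ¬3/4 = 1/4
¬x_2 ⇒ x_1 = 1/4 ⇒ 0 = 3/4
((x_1 ⇒ x_1) ⇔ ¬x_1) ⇒ (¬x_2 ⇒ x_1) = 1 ⇒ 3/4 = 3/4
x_1 + x_2 = 0 + 3/4 = 3/4
x_1 + x_2 = 0 + 3/4 = 3/4
¬(x_1 + x_2) = ¬3/4 = 1/4
(x_1 + x_2) ⇒ ¬(x_1 + x_2) = 3/4 ⇒ 1/4 = 1/2
(((x_1 ⇒ x_1) ⇔ ¬x_1) ⇒ (¬x_2 ⇒ x_1)) + ((x_1 + x_2) ⇒ ¬(x_1 + x_2)) = 3/4 + 1/2 = 3/4
No assignment yields a value below 3/4, so this is the minimum.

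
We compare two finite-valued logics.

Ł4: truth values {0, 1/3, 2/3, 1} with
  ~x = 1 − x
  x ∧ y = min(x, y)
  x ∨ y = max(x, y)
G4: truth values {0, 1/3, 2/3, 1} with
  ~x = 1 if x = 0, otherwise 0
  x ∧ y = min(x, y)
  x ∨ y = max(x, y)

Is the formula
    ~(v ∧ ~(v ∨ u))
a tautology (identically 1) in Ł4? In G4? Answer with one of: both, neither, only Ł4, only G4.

only G4

In Ł4: at u = 0, v = 1/3 the value is 2/3 — not a tautology.
In G4: every assignment gives 1 — tautology.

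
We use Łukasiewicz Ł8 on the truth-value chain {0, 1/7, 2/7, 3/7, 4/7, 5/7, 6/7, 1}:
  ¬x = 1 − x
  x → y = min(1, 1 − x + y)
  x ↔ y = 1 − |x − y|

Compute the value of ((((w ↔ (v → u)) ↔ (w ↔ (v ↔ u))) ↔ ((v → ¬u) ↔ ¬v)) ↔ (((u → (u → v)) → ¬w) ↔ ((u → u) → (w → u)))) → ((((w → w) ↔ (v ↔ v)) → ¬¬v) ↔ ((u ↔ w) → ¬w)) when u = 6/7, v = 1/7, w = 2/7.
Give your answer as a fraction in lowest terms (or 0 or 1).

5/7

v → u = 1/7 → 6/7 = 1
w ↔ (v → u) = 2/7 ↔ 1 = 2/7
v ↔ u = 1/7 ↔ 6/7 = 2/7
w ↔ (v ↔ u) = 2/7 ↔ 2/7 = 1
(w ↔ (v → u)) ↔ (w ↔ (v ↔ u)) = 2/7 ↔ 1 = 2/7
¬u = ¬6/7 = 1/7
v → ¬u = 1/7 → 1/7 = 1
¬v = ¬1/7 = 6/7
(v → ¬u) ↔ ¬v = 1 ↔ 6/7 = 6/7
((w ↔ (v → u)) ↔ (w ↔ (v ↔ u))) ↔ ((v → ¬u) ↔ ¬v) = 2/7 ↔ 6/7 = 3/7
u → v = 6/7 → 1/7 = 2/7
u → (u → v) = 6/7 → 2/7 = 3/7
¬w = ¬2/7 = 5/7
(u → (u → v)) → ¬w = 3/7 → 5/7 = 1
u → u = 6/7 → 6/7 = 1
w → u = 2/7 → 6/7 = 1
(u → u) → (w → u) = 1 → 1 = 1
((u → (u → v)) → ¬w) ↔ ((u → u) → (w → u)) = 1 ↔ 1 = 1
(((w ↔ (v → u)) ↔ (w ↔ (v ↔ u))) ↔ ((v → ¬u) ↔ ¬v)) ↔ (((u → (u → v)) → ¬w) ↔ ((u → u) → (w → u))) = 3/7 ↔ 1 = 3/7
w → w = 2/7 → 2/7 = 1
v ↔ v = 1/7 ↔ 1/7 = 1
(w → w) ↔ (v ↔ v) = 1 ↔ 1 = 1
¬v = ¬1/7 = 6/7
¬¬v = ¬6/7 = 1/7
((w → w) ↔ (v ↔ v)) → ¬¬v = 1 → 1/7 = 1/7
u ↔ w = 6/7 ↔ 2/7 = 3/7
¬w = ¬2/7 = 5/7
(u ↔ w) → ¬w = 3/7 → 5/7 = 1
(((w → w) ↔ (v ↔ v)) → ¬¬v) ↔ ((u ↔ w) → ¬w) = 1/7 ↔ 1 = 1/7
((((w ↔ (v → u)) ↔ (w ↔ (v ↔ u))) ↔ ((v → ¬u) ↔ ¬v)) ↔ (((u → (u → v)) → ¬w) ↔ ((u → u) → (w → u)))) → ((((w → w) ↔ (v ↔ v)) → ¬¬v) ↔ ((u ↔ w) → ¬w)) = 3/7 → 1/7 = 5/7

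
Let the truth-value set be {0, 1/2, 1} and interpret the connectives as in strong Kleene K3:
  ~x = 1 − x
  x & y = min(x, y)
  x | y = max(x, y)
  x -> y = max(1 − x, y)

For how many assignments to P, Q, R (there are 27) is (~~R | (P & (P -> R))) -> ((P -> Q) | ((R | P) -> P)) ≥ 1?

21

value 1: 21 assignments (counts)
value 1/2: 6 assignments
So 21 of the 27 assignments meet the threshold.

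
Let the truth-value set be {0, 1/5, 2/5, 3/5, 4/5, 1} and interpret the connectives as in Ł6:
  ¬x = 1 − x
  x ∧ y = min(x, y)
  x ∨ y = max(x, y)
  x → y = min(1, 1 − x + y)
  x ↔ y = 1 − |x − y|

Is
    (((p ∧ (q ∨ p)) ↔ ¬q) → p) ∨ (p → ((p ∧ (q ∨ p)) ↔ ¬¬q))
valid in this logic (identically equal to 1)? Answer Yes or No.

No

Counterexample: take p = 4/5, q = 1/5.
q ∨ p = 1/5 ∨ 4/5 = 4/5
p ∧ (q ∨ p) = 4/5 ∧ 4/5 = 4/5
¬q = ¬1/5 = 4/5
(p ∧ (q ∨ p)) ↔ ¬q = 4/5 ↔ 4/5 = 1
((p ∧ (q ∨ p)) ↔ ¬q) → p = 1 → 4/5 = 4/5
q ∨ p = 1/5 ∨ 4/5 = 4/5
p ∧ (q ∨ p) = 4/5 ∧ 4/5 = 4/5
¬q = ¬1/5 = 4/5
¬¬q = ¬4/5 = 1/5
(p ∧ (q ∨ p)) ↔ ¬¬q = 4/5 ↔ 1/5 = 2/5
p → ((p ∧ (q ∨ p)) ↔ ¬¬q) = 4/5 → 2/5 = 3/5
(((p ∧ (q ∨ p)) ↔ ¬q) → p) ∨ (p → ((p ∧ (q ∨ p)) ↔ ¬¬q)) = 4/5 ∨ 3/5 = 4/5
This gives 4/5 ≠ 1.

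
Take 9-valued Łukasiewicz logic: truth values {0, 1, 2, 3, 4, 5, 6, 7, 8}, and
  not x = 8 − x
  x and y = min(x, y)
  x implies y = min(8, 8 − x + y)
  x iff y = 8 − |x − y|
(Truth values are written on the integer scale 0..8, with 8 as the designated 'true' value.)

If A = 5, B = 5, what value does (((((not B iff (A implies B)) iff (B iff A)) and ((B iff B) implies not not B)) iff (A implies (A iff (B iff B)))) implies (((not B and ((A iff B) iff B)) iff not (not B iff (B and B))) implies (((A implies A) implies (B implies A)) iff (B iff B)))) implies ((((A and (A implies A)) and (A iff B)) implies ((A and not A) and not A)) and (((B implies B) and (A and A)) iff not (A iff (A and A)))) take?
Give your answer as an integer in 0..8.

not B = not 5 = 3
A implies B = 5 implies 5 = 8
not B iff (A implies B) = 3 iff 8 = 3
B iff A = 5 iff 5 = 8
(not B iff (A implies B)) iff (B iff A) = 3 iff 8 = 3
B iff B = 5 iff 5 = 8
not B = not 5 = 3
not not B = not 3 = 5
(B iff B) implies not not B = 8 implies 5 = 5
((not B iff (A implies B)) iff (B iff A)) and ((B iff B) implies not not B) = 3 and 5 = 3
B iff B = 5 iff 5 = 8
A iff (B iff B) = 5 iff 8 = 5
A implies (A iff (B iff B)) = 5 implies 5 = 8
(((not B iff (A implies B)) iff (B iff A)) and ((B iff B) implies not not B)) iff (A implies (A iff (B iff B))) = 3 iff 8 = 3
not B = not 5 = 3
A iff B = 5 iff 5 = 8
(A iff B) iff B = 8 iff 5 = 5
not B and ((A iff B) iff B) = 3 and 5 = 3
not B = not 5 = 3
B and B = 5 and 5 = 5
not B iff (B and B) = 3 iff 5 = 6
not (not B iff (B and B)) = not 6 = 2
(not B and ((A iff B) iff B)) iff not (not B iff (B and B)) = 3 iff 2 = 7
A implies A = 5 implies 5 = 8
B implies A = 5 implies 5 = 8
(A implies A) implies (B implies A) = 8 implies 8 = 8
B iff B = 5 iff 5 = 8
((A implies A) implies (B implies A)) iff (B iff B) = 8 iff 8 = 8
((not B and ((A iff B) iff B)) iff not (not B iff (B and B))) implies (((A implies A) implies (B implies A)) iff (B iff B)) = 7 implies 8 = 8
((((not B iff (A implies B)) iff (B iff A)) and ((B iff B) implies not not B)) iff (A implies (A iff (B iff B)))) implies (((not B and ((A iff B) iff B)) iff not (not B iff (B and B))) implies (((A implies A) implies (B implies A)) iff (B iff B))) = 3 implies 8 = 8
A implies A = 5 implies 5 = 8
A and (A implies A) = 5 and 8 = 5
A iff B = 5 iff 5 = 8
(A and (A implies A)) and (A iff B) = 5 and 8 = 5
not A = not 5 = 3
A and not A = 5 and 3 = 3
not A = not 5 = 3
(A and not A) and not A = 3 and 3 = 3
((A and (A implies A)) and (A iff B)) implies ((A and not A) and not A) = 5 implies 3 = 6
B implies B = 5 implies 5 = 8
A and A = 5 and 5 = 5
(B implies B) and (A and A) = 8 and 5 = 5
A and A = 5 and 5 = 5
A iff (A and A) = 5 iff 5 = 8
not (A iff (A and A)) = not 8 = 0
((B implies B) and (A and A)) iff not (A iff (A and A)) = 5 iff 0 = 3
(((A and (A implies A)) and (A iff B)) implies ((A and not A) and not A)) and (((B implies B) and (A and A)) iff not (A iff (A and A))) = 6 and 3 = 3
(((((not B iff (A implies B)) iff (B iff A)) and ((B iff B) implies not not B)) iff (A implies (A iff (B iff B)))) implies (((not B and ((A iff B) iff B)) iff not (not B iff (B and B))) implies (((A implies A) implies (B implies A)) iff (B iff B)))) implies ((((A and (A implies A)) and (A iff B)) implies ((A and not A) and not A)) and (((B implies B) and (A and A)) iff not (A iff (A and A)))) = 8 implies 3 = 3

3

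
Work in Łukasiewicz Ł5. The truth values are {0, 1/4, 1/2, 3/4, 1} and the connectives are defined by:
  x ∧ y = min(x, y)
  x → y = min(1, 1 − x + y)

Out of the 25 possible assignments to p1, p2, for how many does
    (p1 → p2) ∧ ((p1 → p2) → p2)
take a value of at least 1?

value 1: 5 assignments (counts)
value 3/4: 6 assignments
value 1/2: 7 assignments
value 1/4: 5 assignments
value 0: 2 assignments
So 5 of the 25 assignments meet the threshold.

5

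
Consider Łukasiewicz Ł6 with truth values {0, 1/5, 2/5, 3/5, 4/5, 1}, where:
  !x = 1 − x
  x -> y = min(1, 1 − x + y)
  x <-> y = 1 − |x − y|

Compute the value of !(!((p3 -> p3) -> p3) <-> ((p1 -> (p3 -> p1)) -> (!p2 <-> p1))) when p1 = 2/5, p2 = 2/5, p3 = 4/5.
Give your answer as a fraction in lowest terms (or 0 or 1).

3/5

p3 -> p3 = 4/5 -> 4/5 = 1
(p3 -> p3) -> p3 = 1 -> 4/5 = 4/5
!((p3 -> p3) -> p3) = !4/5 = 1/5
p3 -> p1 = 4/5 -> 2/5 = 3/5
p1 -> (p3 -> p1) = 2/5 -> 3/5 = 1
!p2 = !2/5 = 3/5
!p2 <-> p1 = 3/5 <-> 2/5 = 4/5
(p1 -> (p3 -> p1)) -> (!p2 <-> p1) = 1 -> 4/5 = 4/5
!((p3 -> p3) -> p3) <-> ((p1 -> (p3 -> p1)) -> (!p2 <-> p1)) = 1/5 <-> 4/5 = 2/5
!(!((p3 -> p3) -> p3) <-> ((p1 -> (p3 -> p1)) -> (!p2 <-> p1))) = !2/5 = 3/5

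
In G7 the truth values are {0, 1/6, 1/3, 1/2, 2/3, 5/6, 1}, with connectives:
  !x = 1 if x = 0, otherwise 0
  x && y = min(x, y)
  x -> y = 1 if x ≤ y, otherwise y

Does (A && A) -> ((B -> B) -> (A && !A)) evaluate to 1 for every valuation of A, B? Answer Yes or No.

Counterexample: take A = 1/6, B = 0.
A && A = 1/6 && 1/6 = 1/6
B -> B = 0 -> 0 = 1
!A = !1/6 = 0
A && !A = 1/6 && 0 = 0
(B -> B) -> (A && !A) = 1 -> 0 = 0
(A && A) -> ((B -> B) -> (A && !A)) = 1/6 -> 0 = 0
This gives 0 ≠ 1.

No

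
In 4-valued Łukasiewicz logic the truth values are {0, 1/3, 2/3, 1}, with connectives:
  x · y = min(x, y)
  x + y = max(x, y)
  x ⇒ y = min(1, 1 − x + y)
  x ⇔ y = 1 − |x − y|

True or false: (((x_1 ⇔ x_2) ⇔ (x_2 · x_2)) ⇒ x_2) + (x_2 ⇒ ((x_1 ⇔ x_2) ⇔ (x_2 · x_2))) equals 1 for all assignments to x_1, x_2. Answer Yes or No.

Yes

x_1 = 0, x_2 = 0 ↦ 1
x_1 = 0, x_2 = 1/3 ↦ 1
x_1 = 0, x_2 = 2/3 ↦ 1
x_1 = 0, x_2 = 1 ↦ 1
x_1 = 1/3, x_2 = 0 ↦ 1
x_1 = 1/3, x_2 = 1/3 ↦ 1
x_1 = 1/3, x_2 = 2/3 ↦ 1
x_1 = 1/3, x_2 = 1 ↦ 1
x_1 = 2/3, x_2 = 0 ↦ 1
x_1 = 2/3, x_2 = 1/3 ↦ 1
x_1 = 2/3, x_2 = 2/3 ↦ 1
x_1 = 2/3, x_2 = 1 ↦ 1
x_1 = 1, x_2 = 0 ↦ 1
x_1 = 1, x_2 = 1/3 ↦ 1
x_1 = 1, x_2 = 2/3 ↦ 1
x_1 = 1, x_2 = 1 ↦ 1
Every assignment gives a value ≥ 1.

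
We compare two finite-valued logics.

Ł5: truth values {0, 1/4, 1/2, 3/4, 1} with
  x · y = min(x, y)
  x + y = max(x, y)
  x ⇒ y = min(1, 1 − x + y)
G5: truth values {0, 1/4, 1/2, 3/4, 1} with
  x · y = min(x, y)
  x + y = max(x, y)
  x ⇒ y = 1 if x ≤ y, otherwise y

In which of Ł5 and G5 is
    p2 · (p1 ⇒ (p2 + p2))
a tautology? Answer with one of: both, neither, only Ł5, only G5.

neither

In Ł5: at p1 = 0, p2 = 0 the value is 0 — not a tautology.
In G5: at p1 = 0, p2 = 0 the value is 0 — not a tautology.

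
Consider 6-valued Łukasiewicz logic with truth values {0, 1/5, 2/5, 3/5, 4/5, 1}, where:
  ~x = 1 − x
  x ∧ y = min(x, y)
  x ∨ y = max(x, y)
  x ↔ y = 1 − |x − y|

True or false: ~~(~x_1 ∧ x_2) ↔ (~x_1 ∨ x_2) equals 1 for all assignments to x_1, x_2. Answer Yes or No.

No

Counterexample: take x_1 = 0, x_2 = 0.
~x_1 = ~0 = 1
~x_1 ∧ x_2 = 1 ∧ 0 = 0
~(~x_1 ∧ x_2) = ~0 = 1
~~(~x_1 ∧ x_2) = ~1 = 0
~x_1 = ~0 = 1
~x_1 ∨ x_2 = 1 ∨ 0 = 1
~~(~x_1 ∧ x_2) ↔ (~x_1 ∨ x_2) = 0 ↔ 1 = 0
This gives 0 ≠ 1.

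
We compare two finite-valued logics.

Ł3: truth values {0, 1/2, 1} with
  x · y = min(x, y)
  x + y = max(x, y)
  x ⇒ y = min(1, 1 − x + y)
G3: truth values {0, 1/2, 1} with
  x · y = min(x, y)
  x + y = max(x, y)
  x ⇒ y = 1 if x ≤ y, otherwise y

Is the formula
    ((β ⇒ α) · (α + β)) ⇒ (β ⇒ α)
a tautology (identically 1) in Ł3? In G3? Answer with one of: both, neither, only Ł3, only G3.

In Ł3: every assignment gives 1 — tautology.
In G3: every assignment gives 1 — tautology.

both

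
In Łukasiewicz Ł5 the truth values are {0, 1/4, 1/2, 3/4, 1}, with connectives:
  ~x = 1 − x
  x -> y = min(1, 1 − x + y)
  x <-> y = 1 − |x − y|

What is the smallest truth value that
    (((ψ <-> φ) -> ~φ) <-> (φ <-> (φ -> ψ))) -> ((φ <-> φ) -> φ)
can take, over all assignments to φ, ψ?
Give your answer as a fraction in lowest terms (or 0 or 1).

Take φ = 1/2, ψ = 0:
ψ <-> φ = 0 <-> 1/2 = 1/2
~φ = ~1/2 = 1/2
(ψ <-> φ) -> ~φ = 1/2 -> 1/2 = 1
φ -> ψ = 1/2 -> 0 = 1/2
φ <-> (φ -> ψ) = 1/2 <-> 1/2 = 1
((ψ <-> φ) -> ~φ) <-> (φ <-> (φ -> ψ)) = 1 <-> 1 = 1
φ <-> φ = 1/2 <-> 1/2 = 1
(φ <-> φ) -> φ = 1 -> 1/2 = 1/2
(((ψ <-> φ) -> ~φ) <-> (φ <-> (φ -> ψ))) -> ((φ <-> φ) -> φ) = 1 -> 1/2 = 1/2
No assignment yields a value below 1/2, so this is the minimum.

1/2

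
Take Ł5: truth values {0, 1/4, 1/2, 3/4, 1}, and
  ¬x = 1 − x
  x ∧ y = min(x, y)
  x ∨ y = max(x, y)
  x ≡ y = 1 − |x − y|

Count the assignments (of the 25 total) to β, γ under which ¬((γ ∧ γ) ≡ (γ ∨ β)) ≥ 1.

1

value 1: 1 assignment (counts)
value 3/4: 2 assignments
value 1/2: 3 assignments
value 1/4: 4 assignments
value 0: 15 assignments
So 1 of the 25 assignments meets the threshold.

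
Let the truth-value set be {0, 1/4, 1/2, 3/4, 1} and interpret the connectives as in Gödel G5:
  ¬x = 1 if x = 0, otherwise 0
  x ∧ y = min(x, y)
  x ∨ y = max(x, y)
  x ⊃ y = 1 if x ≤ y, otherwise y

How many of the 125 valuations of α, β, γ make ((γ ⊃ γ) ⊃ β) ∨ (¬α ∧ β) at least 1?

value 1: 25 assignments (counts)
value 3/4: 25 assignments
value 1/2: 25 assignments
value 1/4: 25 assignments
value 0: 25 assignments
So 25 of the 125 assignments meet the threshold.

25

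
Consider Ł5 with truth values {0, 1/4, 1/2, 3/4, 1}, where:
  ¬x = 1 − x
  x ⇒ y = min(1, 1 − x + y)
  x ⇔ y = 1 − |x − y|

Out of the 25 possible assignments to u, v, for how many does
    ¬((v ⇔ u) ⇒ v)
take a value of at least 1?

1

value 1: 1 assignment (counts)
value 3/4: 2 assignments
value 1/2: 4 assignments
value 1/4: 5 assignments
value 0: 13 assignments
So 1 of the 25 assignments meets the threshold.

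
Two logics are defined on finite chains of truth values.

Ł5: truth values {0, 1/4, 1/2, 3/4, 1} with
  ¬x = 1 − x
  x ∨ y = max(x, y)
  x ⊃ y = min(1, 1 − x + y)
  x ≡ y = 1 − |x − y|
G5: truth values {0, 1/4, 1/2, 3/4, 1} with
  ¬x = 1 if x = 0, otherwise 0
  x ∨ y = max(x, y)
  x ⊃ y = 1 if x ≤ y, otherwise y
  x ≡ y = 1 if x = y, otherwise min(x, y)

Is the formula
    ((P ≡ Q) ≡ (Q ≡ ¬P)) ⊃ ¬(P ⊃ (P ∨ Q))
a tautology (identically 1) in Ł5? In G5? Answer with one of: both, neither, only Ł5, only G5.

In Ł5: at P = 0, Q = 1/4 the value is 1/2 — not a tautology.
In G5: every assignment gives 1 — tautology.

only G5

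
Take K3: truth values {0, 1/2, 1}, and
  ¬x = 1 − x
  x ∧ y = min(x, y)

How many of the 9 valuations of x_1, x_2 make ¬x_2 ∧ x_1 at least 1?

1

x_1 = 0, x_2 = 0 ↦ 0  <
x_1 = 0, x_2 = 1/2 ↦ 0  <
x_1 = 0, x_2 = 1 ↦ 0  <
x_1 = 1/2, x_2 = 0 ↦ 1/2  <
x_1 = 1/2, x_2 = 1/2 ↦ 1/2  <
x_1 = 1/2, x_2 = 1 ↦ 0  <
x_1 = 1, x_2 = 0 ↦ 1  ≥
x_1 = 1, x_2 = 1/2 ↦ 1/2  <
x_1 = 1, x_2 = 1 ↦ 0  <
So 1 of the 9 assignments meets the threshold.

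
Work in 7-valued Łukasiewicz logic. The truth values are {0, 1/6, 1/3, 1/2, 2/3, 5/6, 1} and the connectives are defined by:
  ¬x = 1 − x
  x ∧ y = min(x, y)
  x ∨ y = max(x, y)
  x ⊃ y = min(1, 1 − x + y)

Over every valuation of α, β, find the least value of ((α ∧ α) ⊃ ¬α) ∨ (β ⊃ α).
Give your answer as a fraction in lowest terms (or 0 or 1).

2/3

Take α = 2/3, β = 1:
α ∧ α = 2/3 ∧ 2/3 = 2/3
¬α = ¬2/3 = 1/3
(α ∧ α) ⊃ ¬α = 2/3 ⊃ 1/3 = 2/3
β ⊃ α = 1 ⊃ 2/3 = 2/3
((α ∧ α) ⊃ ¬α) ∨ (β ⊃ α) = 2/3 ∨ 2/3 = 2/3
No assignment yields a value below 2/3, so this is the minimum.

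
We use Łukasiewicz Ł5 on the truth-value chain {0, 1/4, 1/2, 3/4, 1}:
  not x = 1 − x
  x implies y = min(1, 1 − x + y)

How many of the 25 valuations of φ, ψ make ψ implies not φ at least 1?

15

value 1: 15 assignments (counts)
value 3/4: 4 assignments
value 1/2: 3 assignments
value 1/4: 2 assignments
value 0: 1 assignment
So 15 of the 25 assignments meet the threshold.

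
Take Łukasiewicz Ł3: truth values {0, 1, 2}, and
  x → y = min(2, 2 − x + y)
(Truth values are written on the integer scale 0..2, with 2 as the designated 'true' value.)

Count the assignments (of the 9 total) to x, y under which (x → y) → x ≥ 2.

x = 0, y = 0 ↦ 0  <
x = 0, y = 1 ↦ 0  <
x = 0, y = 2 ↦ 0  <
x = 1, y = 0 ↦ 2  ≥
x = 1, y = 1 ↦ 1  <
x = 1, y = 2 ↦ 1  <
x = 2, y = 0 ↦ 2  ≥
x = 2, y = 1 ↦ 2  ≥
x = 2, y = 2 ↦ 2  ≥
So 4 of the 9 assignments meet the threshold.

4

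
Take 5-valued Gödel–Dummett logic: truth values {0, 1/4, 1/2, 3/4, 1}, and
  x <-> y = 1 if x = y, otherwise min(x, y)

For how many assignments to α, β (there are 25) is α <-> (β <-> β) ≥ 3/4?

value 1: 5 assignments (counts)
value 3/4: 5 assignments (counts)
value 1/2: 5 assignments
value 1/4: 5 assignments
value 0: 5 assignments
So 10 of the 25 assignments meet the threshold.

10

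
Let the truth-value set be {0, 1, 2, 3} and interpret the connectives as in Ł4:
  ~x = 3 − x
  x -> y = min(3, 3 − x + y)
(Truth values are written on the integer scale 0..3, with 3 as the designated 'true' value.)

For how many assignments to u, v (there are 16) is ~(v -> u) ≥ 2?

u = 0, v = 0 ↦ 0  <
u = 0, v = 1 ↦ 1  <
u = 0, v = 2 ↦ 2  ≥
u = 0, v = 3 ↦ 3  ≥
u = 1, v = 0 ↦ 0  <
u = 1, v = 1 ↦ 0  <
u = 1, v = 2 ↦ 1  <
u = 1, v = 3 ↦ 2  ≥
u = 2, v = 0 ↦ 0  <
u = 2, v = 1 ↦ 0  <
u = 2, v = 2 ↦ 0  <
u = 2, v = 3 ↦ 1  <
u = 3, v = 0 ↦ 0  <
u = 3, v = 1 ↦ 0  <
u = 3, v = 2 ↦ 0  <
u = 3, v = 3 ↦ 0  <
So 3 of the 16 assignments meet the threshold.

3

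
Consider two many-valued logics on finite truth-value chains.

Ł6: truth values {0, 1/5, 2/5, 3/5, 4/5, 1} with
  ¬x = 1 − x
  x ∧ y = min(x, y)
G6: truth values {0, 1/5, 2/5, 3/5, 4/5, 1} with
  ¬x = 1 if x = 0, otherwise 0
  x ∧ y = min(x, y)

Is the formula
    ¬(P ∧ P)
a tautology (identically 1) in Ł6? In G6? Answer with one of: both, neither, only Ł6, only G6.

neither

In Ł6: at P = 1/5 the value is 4/5 — not a tautology.
In G6: at P = 1/5 the value is 0 — not a tautology.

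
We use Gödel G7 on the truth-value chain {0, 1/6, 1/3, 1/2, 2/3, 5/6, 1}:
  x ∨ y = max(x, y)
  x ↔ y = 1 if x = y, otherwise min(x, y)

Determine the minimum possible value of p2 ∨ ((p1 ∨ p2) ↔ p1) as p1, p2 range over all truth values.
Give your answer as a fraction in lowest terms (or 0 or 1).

Take p1 = 0, p2 = 1/6:
p1 ∨ p2 = 0 ∨ 1/6 = 1/6
(p1 ∨ p2) ↔ p1 = 1/6 ↔ 0 = 0
p2 ∨ ((p1 ∨ p2) ↔ p1) = 1/6 ∨ 0 = 1/6
No assignment yields a value below 1/6, so this is the minimum.

1/6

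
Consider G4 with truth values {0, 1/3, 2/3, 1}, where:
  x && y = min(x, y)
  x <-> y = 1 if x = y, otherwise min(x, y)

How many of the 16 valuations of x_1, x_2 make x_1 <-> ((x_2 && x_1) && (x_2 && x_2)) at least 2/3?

11

x_1 = 0, x_2 = 0 ↦ 1  ≥
x_1 = 0, x_2 = 1/3 ↦ 1  ≥
x_1 = 0, x_2 = 2/3 ↦ 1  ≥
x_1 = 0, x_2 = 1 ↦ 1  ≥
x_1 = 1/3, x_2 = 0 ↦ 0  <
x_1 = 1/3, x_2 = 1/3 ↦ 1  ≥
x_1 = 1/3, x_2 = 2/3 ↦ 1  ≥
x_1 = 1/3, x_2 = 1 ↦ 1  ≥
x_1 = 2/3, x_2 = 0 ↦ 0  <
x_1 = 2/3, x_2 = 1/3 ↦ 1/3  <
x_1 = 2/3, x_2 = 2/3 ↦ 1  ≥
x_1 = 2/3, x_2 = 1 ↦ 1  ≥
x_1 = 1, x_2 = 0 ↦ 0  <
x_1 = 1, x_2 = 1/3 ↦ 1/3  <
x_1 = 1, x_2 = 2/3 ↦ 2/3  ≥
x_1 = 1, x_2 = 1 ↦ 1  ≥
So 11 of the 16 assignments meet the threshold.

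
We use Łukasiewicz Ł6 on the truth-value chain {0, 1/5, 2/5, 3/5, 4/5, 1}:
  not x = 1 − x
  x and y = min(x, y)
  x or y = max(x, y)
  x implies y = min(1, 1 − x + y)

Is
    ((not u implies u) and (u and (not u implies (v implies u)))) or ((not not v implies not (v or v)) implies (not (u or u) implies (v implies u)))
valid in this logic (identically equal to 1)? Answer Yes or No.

Counterexample: take u = 0, v = 1/5.
not u = not 0 = 1
not u implies u = 1 implies 0 = 0
not u = not 0 = 1
v implies u = 1/5 implies 0 = 4/5
not u implies (v implies u) = 1 implies 4/5 = 4/5
u and (not u implies (v implies u)) = 0 and 4/5 = 0
(not u implies u) and (u and (not u implies (v implies u))) = 0 and 0 = 0
not v = not 1/5 = 4/5
not not v = not 4/5 = 1/5
v or v = 1/5 or 1/5 = 1/5
not (v or v) = not 1/5 = 4/5
not not v implies not (v or v) = 1/5 implies 4/5 = 1
u or u = 0 or 0 = 0
not (u or u) = not 0 = 1
v implies u = 1/5 implies 0 = 4/5
not (u or u) implies (v implies u) = 1 implies 4/5 = 4/5
(not not v implies not (v or v)) implies (not (u or u) implies (v implies u)) = 1 implies 4/5 = 4/5
((not u implies u) and (u and (not u implies (v implies u)))) or ((not not v implies not (v or v)) implies (not (u or u) implies (v implies u))) = 0 or 4/5 = 4/5
This gives 4/5 ≠ 1.

No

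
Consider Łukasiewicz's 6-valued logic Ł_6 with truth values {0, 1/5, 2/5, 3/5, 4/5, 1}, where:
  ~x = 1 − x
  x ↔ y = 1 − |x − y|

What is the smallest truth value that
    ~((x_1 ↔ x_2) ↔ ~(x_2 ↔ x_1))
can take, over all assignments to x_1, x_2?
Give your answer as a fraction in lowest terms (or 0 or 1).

Take x_1 = 0, x_2 = 2/5:
x_1 ↔ x_2 = 0 ↔ 2/5 = 3/5
x_2 ↔ x_1 = 2/5 ↔ 0 = 3/5
~(x_2 ↔ x_1) = ~3/5 = 2/5
(x_1 ↔ x_2) ↔ ~(x_2 ↔ x_1) = 3/5 ↔ 2/5 = 4/5
~((x_1 ↔ x_2) ↔ ~(x_2 ↔ x_1)) = ~4/5 = 1/5
No assignment yields a value below 1/5, so this is the minimum.

1/5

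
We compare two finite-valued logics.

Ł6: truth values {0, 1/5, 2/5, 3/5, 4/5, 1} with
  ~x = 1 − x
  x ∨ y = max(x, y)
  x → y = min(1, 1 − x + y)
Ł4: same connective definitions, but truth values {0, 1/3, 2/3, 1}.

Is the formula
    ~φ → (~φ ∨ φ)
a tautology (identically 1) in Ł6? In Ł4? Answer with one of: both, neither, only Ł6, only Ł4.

both

In Ł6: every assignment gives 1 — tautology.
In Ł4: every assignment gives 1 — tautology.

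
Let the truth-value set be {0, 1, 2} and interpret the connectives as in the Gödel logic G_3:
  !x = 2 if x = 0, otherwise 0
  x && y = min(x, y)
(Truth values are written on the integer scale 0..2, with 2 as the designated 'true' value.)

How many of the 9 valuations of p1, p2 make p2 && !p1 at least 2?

p1 = 0, p2 = 0 ↦ 0  <
p1 = 0, p2 = 1 ↦ 1  <
p1 = 0, p2 = 2 ↦ 2  ≥
p1 = 1, p2 = 0 ↦ 0  <
p1 = 1, p2 = 1 ↦ 0  <
p1 = 1, p2 = 2 ↦ 0  <
p1 = 2, p2 = 0 ↦ 0  <
p1 = 2, p2 = 1 ↦ 0  <
p1 = 2, p2 = 2 ↦ 0  <
So 1 of the 9 assignments meets the threshold.

1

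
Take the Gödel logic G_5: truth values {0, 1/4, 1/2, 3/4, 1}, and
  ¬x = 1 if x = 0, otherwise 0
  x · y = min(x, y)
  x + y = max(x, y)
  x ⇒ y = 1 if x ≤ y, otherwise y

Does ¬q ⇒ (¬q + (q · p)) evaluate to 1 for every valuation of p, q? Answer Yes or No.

Yes

At p = 0, q = 1/2, for instance:
¬q = ¬1/2 = 0
q · p = 1/2 · 0 = 0
¬q + (q · p) = 0 + 0 = 0
¬q ⇒ (¬q + (q · p)) = 0 ⇒ 0 = 1
and checking the remaining 24 assignments likewise gives ≥ 1 in every case.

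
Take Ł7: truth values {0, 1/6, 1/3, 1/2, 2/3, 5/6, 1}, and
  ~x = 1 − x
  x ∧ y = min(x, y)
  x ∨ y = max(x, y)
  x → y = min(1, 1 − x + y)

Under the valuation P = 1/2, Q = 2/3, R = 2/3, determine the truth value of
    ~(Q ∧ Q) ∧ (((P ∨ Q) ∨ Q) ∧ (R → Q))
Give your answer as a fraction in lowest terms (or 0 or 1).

1/3

Q ∧ Q = 2/3 ∧ 2/3 = 2/3
~(Q ∧ Q) = ~2/3 = 1/3
P ∨ Q = 1/2 ∨ 2/3 = 2/3
(P ∨ Q) ∨ Q = 2/3 ∨ 2/3 = 2/3
R → Q = 2/3 → 2/3 = 1
((P ∨ Q) ∨ Q) ∧ (R → Q) = 2/3 ∧ 1 = 2/3
~(Q ∧ Q) ∧ (((P ∨ Q) ∨ Q) ∧ (R → Q)) = 1/3 ∧ 2/3 = 1/3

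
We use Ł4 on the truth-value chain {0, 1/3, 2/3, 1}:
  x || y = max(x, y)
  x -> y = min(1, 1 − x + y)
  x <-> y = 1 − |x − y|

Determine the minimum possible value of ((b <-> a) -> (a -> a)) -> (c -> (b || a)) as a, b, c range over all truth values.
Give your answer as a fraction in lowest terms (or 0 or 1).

Take a = 0, b = 0, c = 1:
b <-> a = 0 <-> 0 = 1
a -> a = 0 -> 0 = 1
(b <-> a) -> (a -> a) = 1 -> 1 = 1
b || a = 0 || 0 = 0
c -> (b || a) = 1 -> 0 = 0
((b <-> a) -> (a -> a)) -> (c -> (b || a)) = 1 -> 0 = 0
No assignment yields a value below 0, so this is the minimum.

0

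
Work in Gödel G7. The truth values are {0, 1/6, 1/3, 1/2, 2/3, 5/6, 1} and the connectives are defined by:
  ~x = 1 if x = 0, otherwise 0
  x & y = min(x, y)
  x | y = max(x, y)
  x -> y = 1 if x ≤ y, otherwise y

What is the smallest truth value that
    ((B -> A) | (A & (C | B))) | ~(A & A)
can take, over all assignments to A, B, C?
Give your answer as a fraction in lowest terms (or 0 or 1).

Take A = 1/6, B = 1/3, C = 0:
B -> A = 1/3 -> 1/6 = 1/6
C | B = 0 | 1/3 = 1/3
A & (C | B) = 1/6 & 1/3 = 1/6
(B -> A) | (A & (C | B)) = 1/6 | 1/6 = 1/6
A & A = 1/6 & 1/6 = 1/6
~(A & A) = ~1/6 = 0
((B -> A) | (A & (C | B))) | ~(A & A) = 1/6 | 0 = 1/6
No assignment yields a value below 1/6, so this is the minimum.

1/6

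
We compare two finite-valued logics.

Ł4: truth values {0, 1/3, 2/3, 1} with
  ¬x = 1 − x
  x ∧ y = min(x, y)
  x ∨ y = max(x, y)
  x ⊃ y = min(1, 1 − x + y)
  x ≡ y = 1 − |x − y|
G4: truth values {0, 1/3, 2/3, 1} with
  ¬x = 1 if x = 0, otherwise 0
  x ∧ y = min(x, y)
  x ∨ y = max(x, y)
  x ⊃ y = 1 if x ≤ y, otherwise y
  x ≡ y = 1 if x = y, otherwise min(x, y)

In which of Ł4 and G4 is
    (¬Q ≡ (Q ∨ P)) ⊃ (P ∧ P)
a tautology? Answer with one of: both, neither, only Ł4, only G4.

only G4

In Ł4: at P = 0, Q = 1/3 the value is 1/3 — not a tautology.
In G4: every assignment gives 1 — tautology.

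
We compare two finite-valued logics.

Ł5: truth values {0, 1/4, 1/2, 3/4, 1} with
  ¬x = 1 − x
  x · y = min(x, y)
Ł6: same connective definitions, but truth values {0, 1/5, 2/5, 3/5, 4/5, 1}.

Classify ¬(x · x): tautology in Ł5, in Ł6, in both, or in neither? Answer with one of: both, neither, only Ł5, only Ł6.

In Ł5: at x = 1/4 the value is 3/4 — not a tautology.
In Ł6: at x = 1/5 the value is 4/5 — not a tautology.

neither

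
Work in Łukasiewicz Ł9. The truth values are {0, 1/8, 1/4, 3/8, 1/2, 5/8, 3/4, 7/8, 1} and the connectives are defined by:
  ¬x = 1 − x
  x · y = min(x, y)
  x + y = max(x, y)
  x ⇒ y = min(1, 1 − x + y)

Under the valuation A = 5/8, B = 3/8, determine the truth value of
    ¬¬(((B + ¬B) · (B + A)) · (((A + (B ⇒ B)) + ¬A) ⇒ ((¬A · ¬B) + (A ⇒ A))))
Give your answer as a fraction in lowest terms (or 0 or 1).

5/8

¬B = ¬3/8 = 5/8
B + ¬B = 3/8 + 5/8 = 5/8
B + A = 3/8 + 5/8 = 5/8
(B + ¬B) · (B + A) = 5/8 · 5/8 = 5/8
B ⇒ B = 3/8 ⇒ 3/8 = 1
A + (B ⇒ B) = 5/8 + 1 = 1
¬A = ¬5/8 = 3/8
(A + (B ⇒ B)) + ¬A = 1 + 3/8 = 1
¬A = ¬5/8 = 3/8
¬B = ¬3/8 = 5/8
¬A · ¬B = 3/8 · 5/8 = 3/8
A ⇒ A = 5/8 ⇒ 5/8 = 1
(¬A · ¬B) + (A ⇒ A) = 3/8 + 1 = 1
((A + (B ⇒ B)) + ¬A) ⇒ ((¬A · ¬B) + (A ⇒ A)) = 1 ⇒ 1 = 1
((B + ¬B) · (B + A)) · (((A + (B ⇒ B)) + ¬A) ⇒ ((¬A · ¬B) + (A ⇒ A))) = 5/8 · 1 = 5/8
¬(((B + ¬B) · (B + A)) · (((A + (B ⇒ B)) + ¬A) ⇒ ((¬A · ¬B) + (A ⇒ A)))) = ¬5/8 = 3/8
¬¬(((B + ¬B) · (B + A)) · (((A + (B ⇒ B)) + ¬A) ⇒ ((¬A · ¬B) + (A ⇒ A)))) = ¬3/8 = 5/8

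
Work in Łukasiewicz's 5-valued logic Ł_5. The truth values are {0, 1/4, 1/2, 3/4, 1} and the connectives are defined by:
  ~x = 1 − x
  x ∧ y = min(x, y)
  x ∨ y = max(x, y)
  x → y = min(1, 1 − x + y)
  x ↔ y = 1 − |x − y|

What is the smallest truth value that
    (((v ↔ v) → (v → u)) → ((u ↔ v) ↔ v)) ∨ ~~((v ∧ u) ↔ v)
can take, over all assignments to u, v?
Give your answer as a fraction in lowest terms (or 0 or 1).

3/4

Take u = 0, v = 1/4:
v ↔ v = 1/4 ↔ 1/4 = 1
v → u = 1/4 → 0 = 3/4
(v ↔ v) → (v → u) = 1 → 3/4 = 3/4
u ↔ v = 0 ↔ 1/4 = 3/4
(u ↔ v) ↔ v = 3/4 ↔ 1/4 = 1/2
((v ↔ v) → (v → u)) → ((u ↔ v) ↔ v) = 3/4 → 1/2 = 3/4
v ∧ u = 1/4 ∧ 0 = 0
(v ∧ u) ↔ v = 0 ↔ 1/4 = 3/4
~((v ∧ u) ↔ v) = ~3/4 = 1/4
~~((v ∧ u) ↔ v) = ~1/4 = 3/4
(((v ↔ v) → (v → u)) → ((u ↔ v) ↔ v)) ∨ ~~((v ∧ u) ↔ v) = 3/4 ∨ 3/4 = 3/4
No assignment yields a value below 3/4, so this is the minimum.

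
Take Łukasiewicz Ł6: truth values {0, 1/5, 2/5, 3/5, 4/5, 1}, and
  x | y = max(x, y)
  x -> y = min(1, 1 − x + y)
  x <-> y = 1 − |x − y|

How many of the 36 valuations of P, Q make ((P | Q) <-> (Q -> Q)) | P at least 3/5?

27

value 1: 11 assignments (counts)
value 4/5: 9 assignments (counts)
value 3/5: 7 assignments (counts)
value 2/5: 5 assignments
value 1/5: 3 assignments
value 0: 1 assignment
So 27 of the 36 assignments meet the threshold.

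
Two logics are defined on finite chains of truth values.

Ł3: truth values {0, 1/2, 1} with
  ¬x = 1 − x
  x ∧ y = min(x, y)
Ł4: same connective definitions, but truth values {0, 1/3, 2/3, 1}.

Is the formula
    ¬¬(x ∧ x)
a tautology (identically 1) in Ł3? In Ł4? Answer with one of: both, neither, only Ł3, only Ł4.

neither

In Ł3: at x = 0 the value is 0 — not a tautology.
In Ł4: at x = 0 the value is 0 — not a tautology.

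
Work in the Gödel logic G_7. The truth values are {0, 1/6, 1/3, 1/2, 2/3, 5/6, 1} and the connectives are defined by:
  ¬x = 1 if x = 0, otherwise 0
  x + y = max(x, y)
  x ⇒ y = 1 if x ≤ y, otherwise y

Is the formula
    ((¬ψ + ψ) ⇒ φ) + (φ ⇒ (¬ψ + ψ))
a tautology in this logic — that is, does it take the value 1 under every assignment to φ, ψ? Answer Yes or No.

Yes

At φ = 2/3, ψ = 2/3, for instance:
¬ψ = ¬2/3 = 0
¬ψ + ψ = 0 + 2/3 = 2/3
(¬ψ + ψ) ⇒ φ = 2/3 ⇒ 2/3 = 1
φ ⇒ (¬ψ + ψ) = 2/3 ⇒ 2/3 = 1
((¬ψ + ψ) ⇒ φ) + (φ ⇒ (¬ψ + ψ)) = 1 + 1 = 1
and checking the remaining 48 assignments likewise gives ≥ 1 in every case.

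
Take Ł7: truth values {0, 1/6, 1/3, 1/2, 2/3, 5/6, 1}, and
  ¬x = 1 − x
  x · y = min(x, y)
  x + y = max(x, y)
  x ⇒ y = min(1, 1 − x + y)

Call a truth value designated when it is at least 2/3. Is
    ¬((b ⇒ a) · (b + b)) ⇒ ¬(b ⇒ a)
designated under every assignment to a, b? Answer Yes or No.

No

Counterexample: take a = 0, b = 0.
b ⇒ a = 0 ⇒ 0 = 1
b + b = 0 + 0 = 0
(b ⇒ a) · (b + b) = 1 · 0 = 0
¬((b ⇒ a) · (b + b)) = ¬0 = 1
b ⇒ a = 0 ⇒ 0 = 1
¬(b ⇒ a) = ¬1 = 0
¬((b ⇒ a) · (b + b)) ⇒ ¬(b ⇒ a) = 1 ⇒ 0 = 0
This gives 0, which is below 2/3.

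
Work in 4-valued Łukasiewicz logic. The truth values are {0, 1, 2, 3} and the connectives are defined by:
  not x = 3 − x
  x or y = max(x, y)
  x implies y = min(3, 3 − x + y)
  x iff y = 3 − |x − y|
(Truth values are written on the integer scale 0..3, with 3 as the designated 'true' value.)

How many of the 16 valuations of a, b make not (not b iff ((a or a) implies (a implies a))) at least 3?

4

a = 0, b = 0 ↦ 0  <
a = 0, b = 1 ↦ 1  <
a = 0, b = 2 ↦ 2  <
a = 0, b = 3 ↦ 3  ≥
a = 1, b = 0 ↦ 0  <
a = 1, b = 1 ↦ 1  <
a = 1, b = 2 ↦ 2  <
a = 1, b = 3 ↦ 3  ≥
a = 2, b = 0 ↦ 0  <
a = 2, b = 1 ↦ 1  <
a = 2, b = 2 ↦ 2  <
a = 2, b = 3 ↦ 3  ≥
a = 3, b = 0 ↦ 0  <
a = 3, b = 1 ↦ 1  <
a = 3, b = 2 ↦ 2  <
a = 3, b = 3 ↦ 3  ≥
So 4 of the 16 assignments meet the threshold.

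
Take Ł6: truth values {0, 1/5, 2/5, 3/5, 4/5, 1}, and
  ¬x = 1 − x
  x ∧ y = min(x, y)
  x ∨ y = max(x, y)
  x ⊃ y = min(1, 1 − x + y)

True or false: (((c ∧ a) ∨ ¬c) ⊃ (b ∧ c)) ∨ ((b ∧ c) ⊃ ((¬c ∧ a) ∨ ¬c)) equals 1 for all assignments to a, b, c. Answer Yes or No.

No

Counterexample: take a = 2/5, b = 1/5, c = 1.
c ∧ a = 1 ∧ 2/5 = 2/5
¬c = ¬1 = 0
(c ∧ a) ∨ ¬c = 2/5 ∨ 0 = 2/5
b ∧ c = 1/5 ∧ 1 = 1/5
((c ∧ a) ∨ ¬c) ⊃ (b ∧ c) = 2/5 ⊃ 1/5 = 4/5
b ∧ c = 1/5 ∧ 1 = 1/5
¬c = ¬1 = 0
¬c ∧ a = 0 ∧ 2/5 = 0
¬c = ¬1 = 0
(¬c ∧ a) ∨ ¬c = 0 ∨ 0 = 0
(b ∧ c) ⊃ ((¬c ∧ a) ∨ ¬c) = 1/5 ⊃ 0 = 4/5
(((c ∧ a) ∨ ¬c) ⊃ (b ∧ c)) ∨ ((b ∧ c) ⊃ ((¬c ∧ a) ∨ ¬c)) = 4/5 ∨ 4/5 = 4/5
This gives 4/5 ≠ 1.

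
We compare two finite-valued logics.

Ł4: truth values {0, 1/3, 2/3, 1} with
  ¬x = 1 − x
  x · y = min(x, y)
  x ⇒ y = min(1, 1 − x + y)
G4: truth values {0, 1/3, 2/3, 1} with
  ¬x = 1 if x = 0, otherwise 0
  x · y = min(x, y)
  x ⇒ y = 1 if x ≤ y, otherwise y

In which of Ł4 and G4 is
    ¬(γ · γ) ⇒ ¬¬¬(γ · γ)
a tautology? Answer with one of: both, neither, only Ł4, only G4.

both

In Ł4: every assignment gives 1 — tautology.
In G4: every assignment gives 1 — tautology.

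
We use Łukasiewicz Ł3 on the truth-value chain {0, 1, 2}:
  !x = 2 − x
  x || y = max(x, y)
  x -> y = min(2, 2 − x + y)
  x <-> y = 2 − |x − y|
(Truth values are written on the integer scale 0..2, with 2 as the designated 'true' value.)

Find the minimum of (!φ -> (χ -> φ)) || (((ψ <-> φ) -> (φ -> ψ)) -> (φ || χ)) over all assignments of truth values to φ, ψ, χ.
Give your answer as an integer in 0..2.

1

Take φ = 0, ψ = 0, χ = 1:
!φ = !0 = 2
χ -> φ = 1 -> 0 = 1
!φ -> (χ -> φ) = 2 -> 1 = 1
ψ <-> φ = 0 <-> 0 = 2
φ -> ψ = 0 -> 0 = 2
(ψ <-> φ) -> (φ -> ψ) = 2 -> 2 = 2
φ || χ = 0 || 1 = 1
((ψ <-> φ) -> (φ -> ψ)) -> (φ || χ) = 2 -> 1 = 1
(!φ -> (χ -> φ)) || (((ψ <-> φ) -> (φ -> ψ)) -> (φ || χ)) = 1 || 1 = 1
No assignment yields a value below 1, so this is the minimum.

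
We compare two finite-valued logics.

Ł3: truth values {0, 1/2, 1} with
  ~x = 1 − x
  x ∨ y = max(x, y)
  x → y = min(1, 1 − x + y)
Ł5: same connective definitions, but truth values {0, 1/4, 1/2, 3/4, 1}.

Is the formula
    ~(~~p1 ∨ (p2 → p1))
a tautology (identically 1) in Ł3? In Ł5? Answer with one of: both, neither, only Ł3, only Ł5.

neither

In Ł3: at p1 = 0, p2 = 0 the value is 0 — not a tautology.
In Ł5: at p1 = 0, p2 = 0 the value is 0 — not a tautology.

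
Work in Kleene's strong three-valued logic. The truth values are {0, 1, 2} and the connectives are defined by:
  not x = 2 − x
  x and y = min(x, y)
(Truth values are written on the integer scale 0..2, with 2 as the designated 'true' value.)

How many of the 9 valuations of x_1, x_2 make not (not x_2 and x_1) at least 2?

5

x_1 = 0, x_2 = 0 ↦ 2  ≥
x_1 = 0, x_2 = 1 ↦ 2  ≥
x_1 = 0, x_2 = 2 ↦ 2  ≥
x_1 = 1, x_2 = 0 ↦ 1  <
x_1 = 1, x_2 = 1 ↦ 1  <
x_1 = 1, x_2 = 2 ↦ 2  ≥
x_1 = 2, x_2 = 0 ↦ 0  <
x_1 = 2, x_2 = 1 ↦ 1  <
x_1 = 2, x_2 = 2 ↦ 2  ≥
So 5 of the 9 assignments meet the threshold.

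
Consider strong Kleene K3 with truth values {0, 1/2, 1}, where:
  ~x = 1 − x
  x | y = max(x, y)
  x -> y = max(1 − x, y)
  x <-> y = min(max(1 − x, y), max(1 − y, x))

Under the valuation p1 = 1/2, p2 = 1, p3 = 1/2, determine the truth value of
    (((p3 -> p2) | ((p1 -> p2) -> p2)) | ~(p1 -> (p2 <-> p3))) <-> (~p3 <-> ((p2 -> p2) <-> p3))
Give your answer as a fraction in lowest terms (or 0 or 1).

1/2

p3 -> p2 = 1/2 -> 1 = 1
p1 -> p2 = 1/2 -> 1 = 1
(p1 -> p2) -> p2 = 1 -> 1 = 1
(p3 -> p2) | ((p1 -> p2) -> p2) = 1 | 1 = 1
p2 <-> p3 = 1 <-> 1/2 = 1/2
p1 -> (p2 <-> p3) = 1/2 -> 1/2 = 1/2
~(p1 -> (p2 <-> p3)) = ~1/2 = 1/2
((p3 -> p2) | ((p1 -> p2) -> p2)) | ~(p1 -> (p2 <-> p3)) = 1 | 1/2 = 1
~p3 = ~1/2 = 1/2
p2 -> p2 = 1 -> 1 = 1
(p2 -> p2) <-> p3 = 1 <-> 1/2 = 1/2
~p3 <-> ((p2 -> p2) <-> p3) = 1/2 <-> 1/2 = 1/2
(((p3 -> p2) | ((p1 -> p2) -> p2)) | ~(p1 -> (p2 <-> p3))) <-> (~p3 <-> ((p2 -> p2) <-> p3)) = 1 <-> 1/2 = 1/2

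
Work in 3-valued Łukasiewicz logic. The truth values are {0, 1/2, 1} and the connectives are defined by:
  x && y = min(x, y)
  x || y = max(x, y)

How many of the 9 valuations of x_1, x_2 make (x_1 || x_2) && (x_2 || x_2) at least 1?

x_1 = 0, x_2 = 0 ↦ 0  <
x_1 = 0, x_2 = 1/2 ↦ 1/2  <
x_1 = 0, x_2 = 1 ↦ 1  ≥
x_1 = 1/2, x_2 = 0 ↦ 0  <
x_1 = 1/2, x_2 = 1/2 ↦ 1/2  <
x_1 = 1/2, x_2 = 1 ↦ 1  ≥
x_1 = 1, x_2 = 0 ↦ 0  <
x_1 = 1, x_2 = 1/2 ↦ 1/2  <
x_1 = 1, x_2 = 1 ↦ 1  ≥
So 3 of the 9 assignments meet the threshold.

3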